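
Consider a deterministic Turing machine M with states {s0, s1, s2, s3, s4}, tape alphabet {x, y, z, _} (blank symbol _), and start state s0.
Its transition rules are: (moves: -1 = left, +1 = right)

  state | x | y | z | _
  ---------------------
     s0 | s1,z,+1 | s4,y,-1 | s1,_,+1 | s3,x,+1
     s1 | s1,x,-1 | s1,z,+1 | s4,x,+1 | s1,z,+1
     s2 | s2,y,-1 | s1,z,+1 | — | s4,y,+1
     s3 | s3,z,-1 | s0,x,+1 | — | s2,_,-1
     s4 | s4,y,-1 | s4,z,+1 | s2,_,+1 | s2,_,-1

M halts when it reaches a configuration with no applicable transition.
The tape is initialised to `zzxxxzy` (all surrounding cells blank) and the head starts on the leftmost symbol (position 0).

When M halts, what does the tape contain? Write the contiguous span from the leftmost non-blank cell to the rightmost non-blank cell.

s0 | _[z]zxxxzy_   read z → write _, move +1, go to s1
s1 | __[z]xxxzy_   read z → write x, move +1, go to s4
s4 | __x[x]xxzy_   read x → write y, move -1, go to s4
s4 | __[x]yxxzy_   read x → write y, move -1, go to s4
s4 | _[_]yyxxzy_   read _ → write _, move -1, go to s2
s2 | [_]_yyxxzy_   read _ → write y, move +1, go to s4
s4 | y[_]yyxxzy_   read _ → write _, move -1, go to s2
s2 | [y]_yyxxzy_   read y → write z, move +1, go to s1
s1 | z[_]yyxxzy_   read _ → write z, move +1, go to s1
s1 | zz[y]yxxzy_   read y → write z, move +1, go to s1
s1 | zzz[y]xxzy_   read y → write z, move +1, go to s1
s1 | zzzz[x]xzy_   read x → write x, move -1, go to s1
s1 | zzz[z]xxzy_   read z → write x, move +1, go to s4
s4 | zzzx[x]xzy_   read x → write y, move -1, go to s4
s4 | zzz[x]yxzy_   read x → write y, move -1, go to s4
s4 | zz[z]yyxzy_   read z → write _, move +1, go to s2
s2 | zz_[y]yxzy_   read y → write z, move +1, go to s1
s1 | zz_z[y]xzy_   read y → write z, move +1, go to s1
s1 | zz_zz[x]zy_   read x → write x, move -1, go to s1
s1 | zz_z[z]xzy_   read z → write x, move +1, go to s4
s4 | zz_zx[x]zy_   read x → write y, move -1, go to s4
s4 | zz_z[x]yzy_   read x → write y, move -1, go to s4
s4 | zz_[z]yyzy_   read z → write _, move +1, go to s2
s2 | zz__[y]yzy_   read y → write z, move +1, go to s1
s1 | zz__z[y]zy_   read y → write z, move +1, go to s1
s1 | zz__zz[z]y_   read z → write x, move +1, go to s4
s4 | zz__zzx[y]_   read y → write z, move +1, go to s4
s4 | zz__zzxz[_]   read _ → write _, move -1, go to s2
s2 | zz__zzx[z]_
The non-blank tape span at halt is zz__zzxz.

zz__zzxz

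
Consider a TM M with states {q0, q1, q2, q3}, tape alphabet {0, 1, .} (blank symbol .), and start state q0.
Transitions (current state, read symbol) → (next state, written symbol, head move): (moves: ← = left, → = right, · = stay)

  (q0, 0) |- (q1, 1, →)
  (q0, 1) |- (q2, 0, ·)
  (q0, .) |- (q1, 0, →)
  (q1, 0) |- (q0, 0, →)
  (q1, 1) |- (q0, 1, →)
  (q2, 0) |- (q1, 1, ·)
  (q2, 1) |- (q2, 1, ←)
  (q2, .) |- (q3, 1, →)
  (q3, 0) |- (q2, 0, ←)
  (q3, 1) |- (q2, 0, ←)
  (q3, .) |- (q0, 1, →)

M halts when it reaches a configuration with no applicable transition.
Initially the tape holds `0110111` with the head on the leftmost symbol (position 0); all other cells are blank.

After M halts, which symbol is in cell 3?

1

state=q0 head=0 tape=[0]110111..   (q0,0)→(q1,1,→)
state=q1 head=1 tape=1[1]10111..   (q1,1)→(q0,1,→)
state=q0 head=2 tape=11[1]0111..   (q0,1)→(q2,0,·)
state=q2 head=2 tape=11[0]0111..   (q2,0)→(q1,1,·)
state=q1 head=2 tape=11[1]0111..   (q1,1)→(q0,1,→)
state=q0 head=3 tape=111[0]111..   (q0,0)→(q1,1,→)
state=q1 head=4 tape=1111[1]11..   (q1,1)→(q0,1,→)
state=q0 head=5 tape=11111[1]1..   (q0,1)→(q2,0,·)
state=q2 head=5 tape=11111[0]1..   (q2,0)→(q1,1,·)
state=q1 head=5 tape=11111[1]1..   (q1,1)→(q0,1,→)
state=q0 head=6 tape=111111[1]..   (q0,1)→(q2,0,·)
state=q2 head=6 tape=111111[0]..   (q2,0)→(q1,1,·)
state=q1 head=6 tape=111111[1]..   (q1,1)→(q0,1,→)
state=q0 head=7 tape=1111111[.].   (q0,.)→(q1,0,→)
state=q1 head=8 tape=11111110[.]
Cell 3 holds 1 when M halts.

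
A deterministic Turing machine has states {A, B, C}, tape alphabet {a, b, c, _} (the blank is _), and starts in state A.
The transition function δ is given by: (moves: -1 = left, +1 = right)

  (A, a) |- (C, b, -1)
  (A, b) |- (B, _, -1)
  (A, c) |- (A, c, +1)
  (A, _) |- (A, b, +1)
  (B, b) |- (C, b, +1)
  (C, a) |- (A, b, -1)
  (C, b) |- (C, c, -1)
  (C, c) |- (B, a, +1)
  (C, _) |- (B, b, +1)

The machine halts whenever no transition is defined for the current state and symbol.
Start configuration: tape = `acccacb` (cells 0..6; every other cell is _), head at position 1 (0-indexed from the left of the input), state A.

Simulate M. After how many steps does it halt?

9

A | a[c]ccacb__   read c → write c, move +1, go to A
A | ac[c]cacb__   read c → write c, move +1, go to A
A | acc[c]acb__   read c → write c, move +1, go to A
A | accc[a]cb__   read a → write b, move -1, go to C
C | acc[c]bcb__   read c → write a, move +1, go to B
B | acca[b]cb__   read b → write b, move +1, go to C
C | accab[c]b__   read c → write a, move +1, go to B
B | accaba[b]__   read b → write b, move +1, go to C
C | accabab[_]_   read _ → write b, move +1, go to B
B | accababb[_]
M halts after 9 transitions.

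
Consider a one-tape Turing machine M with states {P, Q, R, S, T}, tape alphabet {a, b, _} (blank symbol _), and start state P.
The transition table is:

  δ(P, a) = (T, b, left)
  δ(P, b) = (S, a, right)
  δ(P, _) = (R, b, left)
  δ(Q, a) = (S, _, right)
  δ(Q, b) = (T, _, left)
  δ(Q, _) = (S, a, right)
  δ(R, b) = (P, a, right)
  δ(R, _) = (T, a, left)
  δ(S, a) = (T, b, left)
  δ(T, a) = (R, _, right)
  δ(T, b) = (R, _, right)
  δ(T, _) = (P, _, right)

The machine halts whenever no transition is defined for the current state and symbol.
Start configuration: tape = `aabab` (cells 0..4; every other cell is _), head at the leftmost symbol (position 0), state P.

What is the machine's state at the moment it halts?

S

state=P head=0 tape=_[a]abab_   (P,a)→(T,b,left)
state=T head=-1 tape=[_]babab_   (T,_)→(P,_,right)
state=P head=0 tape=_[b]abab_   (P,b)→(S,a,right)
state=S head=1 tape=_a[a]bab_   (S,a)→(T,b,left)
state=T head=0 tape=_[a]bbab_   (T,a)→(R,_,right)
state=R head=1 tape=__[b]bab_   (R,b)→(P,a,right)
state=P head=2 tape=__a[b]ab_   (P,b)→(S,a,right)
state=S head=3 tape=__aa[a]b_   (S,a)→(T,b,left)
state=T head=2 tape=__a[a]bb_   (T,a)→(R,_,right)
state=R head=3 tape=__a_[b]b_   (R,b)→(P,a,right)
state=P head=4 tape=__a_a[b]_   (P,b)→(S,a,right)
state=S head=5 tape=__a_aa[_]
No transition is defined for (S, _); M halts in state S.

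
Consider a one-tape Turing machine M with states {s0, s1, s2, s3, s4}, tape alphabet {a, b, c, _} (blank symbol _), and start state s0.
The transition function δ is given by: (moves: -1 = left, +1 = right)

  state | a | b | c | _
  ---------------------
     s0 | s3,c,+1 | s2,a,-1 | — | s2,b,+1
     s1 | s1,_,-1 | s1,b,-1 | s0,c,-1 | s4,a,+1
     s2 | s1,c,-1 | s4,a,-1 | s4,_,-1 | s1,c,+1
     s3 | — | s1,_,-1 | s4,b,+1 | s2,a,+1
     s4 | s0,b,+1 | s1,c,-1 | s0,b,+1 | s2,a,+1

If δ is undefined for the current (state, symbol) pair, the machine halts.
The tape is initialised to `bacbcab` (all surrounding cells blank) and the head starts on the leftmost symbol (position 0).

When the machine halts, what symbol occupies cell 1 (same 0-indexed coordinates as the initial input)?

s0 | ___[b]acbcab   read b → write a, move -1, go to s2
s2 | __[_]aacbcab   read _ → write c, move +1, go to s1
s1 | __c[a]acbcab   read a → write _, move -1, go to s1
s1 | __[c]_acbcab   read c → write c, move -1, go to s0
s0 | _[_]c_acbcab   read _ → write b, move +1, go to s2
s2 | _b[c]_acbcab   read c → write _, move -1, go to s4
s4 | _[b]__acbcab   read b → write c, move -1, go to s1
s1 | [_]c__acbcab   read _ → write a, move +1, go to s4
s4 | a[c]__acbcab   read c → write b, move +1, go to s0
s0 | ab[_]_acbcab   read _ → write b, move +1, go to s2
s2 | abb[_]acbcab   read _ → write c, move +1, go to s1
s1 | abbc[a]cbcab   read a → write _, move -1, go to s1
s1 | abb[c]_cbcab   read c → write c, move -1, go to s0
s0 | ab[b]c_cbcab   read b → write a, move -1, go to s2
s2 | a[b]ac_cbcab   read b → write a, move -1, go to s4
s4 | [a]aac_cbcab   read a → write b, move +1, go to s0
s0 | b[a]ac_cbcab   read a → write c, move +1, go to s3
s3 | bc[a]c_cbcab
Cell 1 holds _ when M halts.

_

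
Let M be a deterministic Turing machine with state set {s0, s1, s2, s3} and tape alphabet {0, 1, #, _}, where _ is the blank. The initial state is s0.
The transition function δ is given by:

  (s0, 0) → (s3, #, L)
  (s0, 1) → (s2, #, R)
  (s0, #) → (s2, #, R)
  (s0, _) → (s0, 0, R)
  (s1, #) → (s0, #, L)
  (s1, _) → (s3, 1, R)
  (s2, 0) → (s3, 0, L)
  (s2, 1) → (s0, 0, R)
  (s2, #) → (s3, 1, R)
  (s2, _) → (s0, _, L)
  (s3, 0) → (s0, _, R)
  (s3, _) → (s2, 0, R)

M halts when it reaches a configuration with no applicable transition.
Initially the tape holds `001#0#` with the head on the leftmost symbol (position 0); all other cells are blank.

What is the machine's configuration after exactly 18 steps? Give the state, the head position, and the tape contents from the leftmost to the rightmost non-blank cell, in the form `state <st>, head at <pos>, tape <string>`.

s0 | _[0]01#0#_   read 0 → write #, move L, go to s3
s3 | [_]#01#0#_   read _ → write 0, move R, go to s2
s2 | 0[#]01#0#_   read # → write 1, move R, go to s3
s3 | 01[0]1#0#_   read 0 → write _, move R, go to s0
s0 | 01_[1]#0#_   read 1 → write #, move R, go to s2
s2 | 01_#[#]0#_   read # → write 1, move R, go to s3
s3 | 01_#1[0]#_   read 0 → write _, move R, go to s0
s0 | 01_#1_[#]_   read # → write #, move R, go to s2
s2 | 01_#1_#[_]   read _ → write _, move L, go to s0
s0 | 01_#1_[#]_   read # → write #, move R, go to s2
s2 | 01_#1_#[_]   read _ → write _, move L, go to s0
s0 | 01_#1_[#]_   read # → write #, move R, go to s2
s2 | 01_#1_#[_]   read _ → write _, move L, go to s0
s0 | 01_#1_[#]_   read # → write #, move R, go to s2
s2 | 01_#1_#[_]   read _ → write _, move L, go to s0
s0 | 01_#1_[#]_   read # → write #, move R, go to s2
s2 | 01_#1_#[_]   read _ → write _, move L, go to s0
s0 | 01_#1_[#]_   read # → write #, move R, go to s2
s2 | 01_#1_#[_]
After 18 steps: state s2, head at 6, tape 01_#1_#.

state s2, head at 6, tape 01_#1_#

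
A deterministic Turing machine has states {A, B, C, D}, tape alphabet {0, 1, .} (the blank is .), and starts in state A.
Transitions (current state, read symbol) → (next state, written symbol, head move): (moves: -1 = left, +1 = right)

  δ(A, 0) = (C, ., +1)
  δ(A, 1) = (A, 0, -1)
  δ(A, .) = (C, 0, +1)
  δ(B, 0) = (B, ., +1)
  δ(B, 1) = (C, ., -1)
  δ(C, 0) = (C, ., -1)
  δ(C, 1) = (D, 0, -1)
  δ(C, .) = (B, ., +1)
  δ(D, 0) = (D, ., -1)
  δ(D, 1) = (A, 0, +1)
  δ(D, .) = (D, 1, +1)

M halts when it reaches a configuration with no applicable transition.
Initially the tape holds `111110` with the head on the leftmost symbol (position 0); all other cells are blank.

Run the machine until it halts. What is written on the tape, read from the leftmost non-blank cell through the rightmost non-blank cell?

11110

state=A head=0 tape=..[1]11110   (A,1)→(A,0,-1)
state=A head=-1 tape=.[.]011110   (A,.)→(C,0,+1)
state=C head=0 tape=.0[0]11110   (C,0)→(C,.,-1)
state=C head=-1 tape=.[0].11110   (C,0)→(C,.,-1)
state=C head=-2 tape=[.]..11110   (C,.)→(B,.,+1)
state=B head=-1 tape=.[.].11110
The non-blank tape span at halt is 11110.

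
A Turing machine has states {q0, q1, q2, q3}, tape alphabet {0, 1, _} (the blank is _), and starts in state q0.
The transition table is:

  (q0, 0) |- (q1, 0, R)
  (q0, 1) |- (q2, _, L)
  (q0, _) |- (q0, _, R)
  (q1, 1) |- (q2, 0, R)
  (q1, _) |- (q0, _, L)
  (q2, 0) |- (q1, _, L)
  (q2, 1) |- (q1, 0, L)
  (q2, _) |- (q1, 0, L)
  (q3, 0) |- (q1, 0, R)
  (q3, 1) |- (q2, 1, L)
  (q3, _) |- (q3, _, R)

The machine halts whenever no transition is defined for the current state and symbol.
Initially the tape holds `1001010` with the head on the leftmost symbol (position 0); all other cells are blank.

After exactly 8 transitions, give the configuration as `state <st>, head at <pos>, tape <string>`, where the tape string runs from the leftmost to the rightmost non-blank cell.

q0 | ___[1]001010   read 1 → write _, move L, go to q2
q2 | __[_]_001010   read _ → write 0, move L, go to q1
q1 | _[_]0_001010   read _ → write _, move L, go to q0
q0 | [_]_0_001010   read _ → write _, move R, go to q0
q0 | _[_]0_001010   read _ → write _, move R, go to q0
q0 | __[0]_001010   read 0 → write 0, move R, go to q1
q1 | __0[_]001010   read _ → write _, move L, go to q0
q0 | __[0]_001010   read 0 → write 0, move R, go to q1
q1 | __0[_]001010
After 8 steps: state q1, head at 0, tape 0_001010.

state q1, head at 0, tape 0_001010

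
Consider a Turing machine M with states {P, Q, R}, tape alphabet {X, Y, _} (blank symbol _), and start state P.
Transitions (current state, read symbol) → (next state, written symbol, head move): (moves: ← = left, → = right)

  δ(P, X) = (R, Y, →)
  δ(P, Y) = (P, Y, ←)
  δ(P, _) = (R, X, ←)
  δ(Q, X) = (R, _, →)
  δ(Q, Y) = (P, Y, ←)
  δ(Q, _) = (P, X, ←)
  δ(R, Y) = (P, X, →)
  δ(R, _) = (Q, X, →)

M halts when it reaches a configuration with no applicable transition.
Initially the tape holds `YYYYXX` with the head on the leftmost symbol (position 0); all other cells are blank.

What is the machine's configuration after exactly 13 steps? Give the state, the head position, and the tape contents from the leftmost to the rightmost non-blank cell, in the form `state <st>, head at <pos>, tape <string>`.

state R, head at 3, tape X_YYYYXX

P | __[Y]YYYXX   read Y → write Y, move ←, go to P
P | _[_]YYYYXX   read _ → write X, move ←, go to R
R | [_]XYYYYXX   read _ → write X, move →, go to Q
Q | X[X]YYYYXX   read X → write _, move →, go to R
R | X_[Y]YYYXX   read Y → write X, move →, go to P
P | X_X[Y]YYXX   read Y → write Y, move ←, go to P
P | X_[X]YYYXX   read X → write Y, move →, go to R
R | X_Y[Y]YYXX   read Y → write X, move →, go to P
P | X_YX[Y]YXX   read Y → write Y, move ←, go to P
P | X_Y[X]YYXX   read X → write Y, move →, go to R
R | X_YY[Y]YXX   read Y → write X, move →, go to P
P | X_YYX[Y]XX   read Y → write Y, move ←, go to P
P | X_YY[X]YXX   read X → write Y, move →, go to R
R | X_YYY[Y]XX
After 13 steps: state R, head at 3, tape X_YYYYXX.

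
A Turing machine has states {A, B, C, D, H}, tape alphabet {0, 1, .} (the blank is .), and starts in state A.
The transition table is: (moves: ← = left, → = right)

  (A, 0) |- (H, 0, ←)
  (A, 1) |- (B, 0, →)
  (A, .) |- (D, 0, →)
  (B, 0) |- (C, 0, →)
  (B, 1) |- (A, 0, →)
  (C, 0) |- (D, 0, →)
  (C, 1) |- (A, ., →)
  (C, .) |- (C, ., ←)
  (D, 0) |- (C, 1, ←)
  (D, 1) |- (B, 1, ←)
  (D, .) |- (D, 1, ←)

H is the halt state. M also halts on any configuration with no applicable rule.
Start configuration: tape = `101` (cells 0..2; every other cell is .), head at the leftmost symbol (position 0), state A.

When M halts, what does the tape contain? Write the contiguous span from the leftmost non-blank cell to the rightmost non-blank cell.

0.000

state=A head=0 tape=[1]01...   (A,1)→(B,0,→)
state=B head=1 tape=0[0]1...   (B,0)→(C,0,→)
state=C head=2 tape=00[1]...   (C,1)→(A,.,→)
state=A head=3 tape=00.[.]..   (A,.)→(D,0,→)
state=D head=4 tape=00.0[.].   (D,.)→(D,1,←)
state=D head=3 tape=00.[0]1.   (D,0)→(C,1,←)
state=C head=2 tape=00[.]11.   (C,.)→(C,.,←)
state=C head=1 tape=0[0].11.   (C,0)→(D,0,→)
state=D head=2 tape=00[.]11.   (D,.)→(D,1,←)
state=D head=1 tape=0[0]111.   (D,0)→(C,1,←)
state=C head=0 tape=[0]1111.   (C,0)→(D,0,→)
state=D head=1 tape=0[1]111.   (D,1)→(B,1,←)
state=B head=0 tape=[0]1111.   (B,0)→(C,0,→)
state=C head=1 tape=0[1]111.   (C,1)→(A,.,→)
state=A head=2 tape=0.[1]11.   (A,1)→(B,0,→)
state=B head=3 tape=0.0[1]1.   (B,1)→(A,0,→)
state=A head=4 tape=0.00[1].   (A,1)→(B,0,→)
state=B head=5 tape=0.000[.]
The non-blank tape span at halt is 0.000.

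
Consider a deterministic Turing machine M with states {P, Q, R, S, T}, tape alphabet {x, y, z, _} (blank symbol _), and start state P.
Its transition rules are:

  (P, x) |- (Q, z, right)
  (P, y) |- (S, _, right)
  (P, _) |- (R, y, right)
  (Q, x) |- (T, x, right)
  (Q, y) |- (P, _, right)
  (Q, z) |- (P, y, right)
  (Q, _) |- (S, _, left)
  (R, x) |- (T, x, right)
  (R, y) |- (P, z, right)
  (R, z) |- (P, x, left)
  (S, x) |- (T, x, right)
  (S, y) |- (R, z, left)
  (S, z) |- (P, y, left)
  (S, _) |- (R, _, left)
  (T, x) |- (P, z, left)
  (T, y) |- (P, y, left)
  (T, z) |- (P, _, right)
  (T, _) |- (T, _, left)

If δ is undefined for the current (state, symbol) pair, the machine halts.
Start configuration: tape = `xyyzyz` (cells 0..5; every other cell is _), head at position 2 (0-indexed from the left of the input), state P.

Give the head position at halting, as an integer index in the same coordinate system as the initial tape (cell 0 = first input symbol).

7

state=P head=2 tape=xy[y]zyz__   (P,y)→(S,_,right)
state=S head=3 tape=xy_[z]yz__   (S,z)→(P,y,left)
state=P head=2 tape=xy[_]yyz__   (P,_)→(R,y,right)
state=R head=3 tape=xyy[y]yz__   (R,y)→(P,z,right)
state=P head=4 tape=xyyz[y]z__   (P,y)→(S,_,right)
state=S head=5 tape=xyyz_[z]__   (S,z)→(P,y,left)
state=P head=4 tape=xyyz[_]y__   (P,_)→(R,y,right)
state=R head=5 tape=xyyzy[y]__   (R,y)→(P,z,right)
state=P head=6 tape=xyyzyz[_]_   (P,_)→(R,y,right)
state=R head=7 tape=xyyzyzy[_]
At halt the head is at cell 7.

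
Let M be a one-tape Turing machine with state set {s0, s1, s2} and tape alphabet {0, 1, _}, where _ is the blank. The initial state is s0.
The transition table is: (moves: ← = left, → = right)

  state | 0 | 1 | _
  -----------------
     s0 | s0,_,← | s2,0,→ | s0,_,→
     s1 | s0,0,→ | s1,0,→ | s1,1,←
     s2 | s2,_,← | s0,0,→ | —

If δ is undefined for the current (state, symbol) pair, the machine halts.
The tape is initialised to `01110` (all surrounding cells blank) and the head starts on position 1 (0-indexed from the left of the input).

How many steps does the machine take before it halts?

8

s0 | _0[1]110   read 1 → write 0, move →, go to s2
s2 | _00[1]10   read 1 → write 0, move →, go to s0
s0 | _000[1]0   read 1 → write 0, move →, go to s2
s2 | _0000[0]   read 0 → write _, move ←, go to s2
s2 | _000[0]_   read 0 → write _, move ←, go to s2
s2 | _00[0]__   read 0 → write _, move ←, go to s2
s2 | _0[0]___   read 0 → write _, move ←, go to s2
s2 | _[0]____   read 0 → write _, move ←, go to s2
s2 | [_]_____
M halts after 8 transitions.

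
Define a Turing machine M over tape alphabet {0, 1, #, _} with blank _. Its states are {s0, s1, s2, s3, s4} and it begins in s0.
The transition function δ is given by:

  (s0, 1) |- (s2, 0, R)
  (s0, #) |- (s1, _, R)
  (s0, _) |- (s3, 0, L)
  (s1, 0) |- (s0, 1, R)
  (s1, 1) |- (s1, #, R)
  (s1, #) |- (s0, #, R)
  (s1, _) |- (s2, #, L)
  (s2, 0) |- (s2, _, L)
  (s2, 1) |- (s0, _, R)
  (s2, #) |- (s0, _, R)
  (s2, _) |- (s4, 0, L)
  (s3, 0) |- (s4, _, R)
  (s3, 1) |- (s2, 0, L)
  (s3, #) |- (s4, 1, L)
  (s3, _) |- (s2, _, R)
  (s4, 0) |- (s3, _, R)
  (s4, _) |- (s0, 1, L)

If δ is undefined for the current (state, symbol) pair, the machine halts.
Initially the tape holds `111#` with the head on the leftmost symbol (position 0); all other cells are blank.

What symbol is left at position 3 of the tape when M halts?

_

state=s0 head=0 tape=[1]11#_   (s0,1)→(s2,0,R)
state=s2 head=1 tape=0[1]1#_   (s2,1)→(s0,_,R)
state=s0 head=2 tape=0_[1]#_   (s0,1)→(s2,0,R)
state=s2 head=3 tape=0_0[#]_   (s2,#)→(s0,_,R)
state=s0 head=4 tape=0_0_[_]   (s0,_)→(s3,0,L)
state=s3 head=3 tape=0_0[_]0   (s3,_)→(s2,_,R)
state=s2 head=4 tape=0_0_[0]   (s2,0)→(s2,_,L)
state=s2 head=3 tape=0_0[_]_   (s2,_)→(s4,0,L)
state=s4 head=2 tape=0_[0]0_   (s4,0)→(s3,_,R)
state=s3 head=3 tape=0__[0]_   (s3,0)→(s4,_,R)
state=s4 head=4 tape=0___[_]   (s4,_)→(s0,1,L)
state=s0 head=3 tape=0__[_]1   (s0,_)→(s3,0,L)
state=s3 head=2 tape=0_[_]01   (s3,_)→(s2,_,R)
state=s2 head=3 tape=0__[0]1   (s2,0)→(s2,_,L)
state=s2 head=2 tape=0_[_]_1   (s2,_)→(s4,0,L)
state=s4 head=1 tape=0[_]0_1   (s4,_)→(s0,1,L)
state=s0 head=0 tape=[0]10_1
Cell 3 holds _ when M halts.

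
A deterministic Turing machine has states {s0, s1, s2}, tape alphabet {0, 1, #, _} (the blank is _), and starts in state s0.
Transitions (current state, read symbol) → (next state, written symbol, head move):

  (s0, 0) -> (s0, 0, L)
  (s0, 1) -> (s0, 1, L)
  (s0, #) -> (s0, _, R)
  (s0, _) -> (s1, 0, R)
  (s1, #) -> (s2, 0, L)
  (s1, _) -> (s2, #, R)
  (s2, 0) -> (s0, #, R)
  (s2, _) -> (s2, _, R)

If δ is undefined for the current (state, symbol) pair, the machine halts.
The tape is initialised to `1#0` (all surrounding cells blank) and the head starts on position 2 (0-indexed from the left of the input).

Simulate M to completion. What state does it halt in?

s1

state=s0 head=2 tape=1#[0]   (s0,0)→(s0,0,L)
state=s0 head=1 tape=1[#]0   (s0,#)→(s0,_,R)
state=s0 head=2 tape=1_[0]   (s0,0)→(s0,0,L)
state=s0 head=1 tape=1[_]0   (s0,_)→(s1,0,R)
state=s1 head=2 tape=10[0]
No transition is defined for (s1, 0); M halts in state s1.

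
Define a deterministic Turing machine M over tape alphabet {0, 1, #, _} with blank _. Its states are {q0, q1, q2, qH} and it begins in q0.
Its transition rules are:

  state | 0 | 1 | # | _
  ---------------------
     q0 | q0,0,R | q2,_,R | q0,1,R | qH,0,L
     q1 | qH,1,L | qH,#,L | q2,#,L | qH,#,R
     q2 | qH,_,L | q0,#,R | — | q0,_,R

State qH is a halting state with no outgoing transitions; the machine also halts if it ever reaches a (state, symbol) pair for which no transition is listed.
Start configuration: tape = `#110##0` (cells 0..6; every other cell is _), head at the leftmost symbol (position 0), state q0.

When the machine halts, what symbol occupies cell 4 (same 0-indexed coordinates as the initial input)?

state=q0 head=0 tape=[#]110##0_   (q0,#)→(q0,1,R)
state=q0 head=1 tape=1[1]10##0_   (q0,1)→(q2,_,R)
state=q2 head=2 tape=1_[1]0##0_   (q2,1)→(q0,#,R)
state=q0 head=3 tape=1_#[0]##0_   (q0,0)→(q0,0,R)
state=q0 head=4 tape=1_#0[#]#0_   (q0,#)→(q0,1,R)
state=q0 head=5 tape=1_#01[#]0_   (q0,#)→(q0,1,R)
state=q0 head=6 tape=1_#011[0]_   (q0,0)→(q0,0,R)
state=q0 head=7 tape=1_#0110[_]   (q0,_)→(qH,0,L)
state=qH head=6 tape=1_#011[0]0
Cell 4 holds 1 when M halts.

1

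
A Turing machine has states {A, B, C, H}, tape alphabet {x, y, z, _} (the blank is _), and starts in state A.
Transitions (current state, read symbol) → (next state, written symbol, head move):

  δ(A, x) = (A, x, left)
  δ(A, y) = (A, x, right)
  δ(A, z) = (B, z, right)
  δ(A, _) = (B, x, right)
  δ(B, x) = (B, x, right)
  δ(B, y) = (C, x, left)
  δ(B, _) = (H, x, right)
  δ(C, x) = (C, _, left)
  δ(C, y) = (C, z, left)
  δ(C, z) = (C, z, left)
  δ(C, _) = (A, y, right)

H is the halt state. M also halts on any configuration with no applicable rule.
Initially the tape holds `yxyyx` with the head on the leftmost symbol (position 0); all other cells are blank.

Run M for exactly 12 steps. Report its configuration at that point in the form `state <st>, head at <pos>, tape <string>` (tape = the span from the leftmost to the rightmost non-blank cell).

state=A head=0 tape=__[y]xyyx   (A,y)→(A,x,right)
state=A head=1 tape=__x[x]yyx   (A,x)→(A,x,left)
state=A head=0 tape=__[x]xyyx   (A,x)→(A,x,left)
state=A head=-1 tape=_[_]xxyyx   (A,_)→(B,x,right)
state=B head=0 tape=_x[x]xyyx   (B,x)→(B,x,right)
state=B head=1 tape=_xx[x]yyx   (B,x)→(B,x,right)
state=B head=2 tape=_xxx[y]yx   (B,y)→(C,x,left)
state=C head=1 tape=_xx[x]xyx   (C,x)→(C,_,left)
state=C head=0 tape=_x[x]_xyx   (C,x)→(C,_,left)
state=C head=-1 tape=_[x]__xyx   (C,x)→(C,_,left)
state=C head=-2 tape=[_]___xyx   (C,_)→(A,y,right)
state=A head=-1 tape=y[_]__xyx   (A,_)→(B,x,right)
state=B head=0 tape=yx[_]_xyx
After 12 steps: state B, head at 0, tape yx__xyx.

state B, head at 0, tape yx__xyx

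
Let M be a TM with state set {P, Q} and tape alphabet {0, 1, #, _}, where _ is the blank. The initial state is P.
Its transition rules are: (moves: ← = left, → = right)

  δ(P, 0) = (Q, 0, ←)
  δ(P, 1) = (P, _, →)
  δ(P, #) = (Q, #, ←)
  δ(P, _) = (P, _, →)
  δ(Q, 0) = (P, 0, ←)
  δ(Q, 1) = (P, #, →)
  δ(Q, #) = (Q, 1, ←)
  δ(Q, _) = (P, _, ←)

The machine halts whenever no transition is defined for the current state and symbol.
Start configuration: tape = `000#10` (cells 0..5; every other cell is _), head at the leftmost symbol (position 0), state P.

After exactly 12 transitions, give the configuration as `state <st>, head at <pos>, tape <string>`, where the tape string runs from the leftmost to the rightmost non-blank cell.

state P, head at 0, tape 000#10

state=P head=0 tape=__[0]00#10   (P,0)→(Q,0,←)
state=Q head=-1 tape=_[_]000#10   (Q,_)→(P,_,←)
state=P head=-2 tape=[_]_000#10   (P,_)→(P,_,→)
state=P head=-1 tape=_[_]000#10   (P,_)→(P,_,→)
state=P head=0 tape=__[0]00#10   (P,0)→(Q,0,←)
state=Q head=-1 tape=_[_]000#10   (Q,_)→(P,_,←)
state=P head=-2 tape=[_]_000#10   (P,_)→(P,_,→)
state=P head=-1 tape=_[_]000#10   (P,_)→(P,_,→)
state=P head=0 tape=__[0]00#10   (P,0)→(Q,0,←)
state=Q head=-1 tape=_[_]000#10   (Q,_)→(P,_,←)
state=P head=-2 tape=[_]_000#10   (P,_)→(P,_,→)
state=P head=-1 tape=_[_]000#10   (P,_)→(P,_,→)
state=P head=0 tape=__[0]00#10
After 12 steps: state P, head at 0, tape 000#10.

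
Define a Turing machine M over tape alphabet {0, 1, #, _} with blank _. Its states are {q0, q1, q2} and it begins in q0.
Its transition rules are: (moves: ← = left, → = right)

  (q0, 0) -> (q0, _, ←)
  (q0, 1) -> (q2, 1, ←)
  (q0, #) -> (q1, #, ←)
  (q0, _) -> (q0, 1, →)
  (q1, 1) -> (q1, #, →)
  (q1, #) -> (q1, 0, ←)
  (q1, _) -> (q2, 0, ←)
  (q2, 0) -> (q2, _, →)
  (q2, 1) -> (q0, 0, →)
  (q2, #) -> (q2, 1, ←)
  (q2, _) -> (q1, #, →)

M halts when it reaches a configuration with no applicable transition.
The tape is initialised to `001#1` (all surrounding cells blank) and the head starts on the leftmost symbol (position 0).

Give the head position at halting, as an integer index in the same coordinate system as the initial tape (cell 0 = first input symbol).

2

state=q0 head=0 tape=_[0]01#1   (q0,0)→(q0,_,←)
state=q0 head=-1 tape=[_]_01#1   (q0,_)→(q0,1,→)
state=q0 head=0 tape=1[_]01#1   (q0,_)→(q0,1,→)
state=q0 head=1 tape=11[0]1#1   (q0,0)→(q0,_,←)
state=q0 head=0 tape=1[1]_1#1   (q0,1)→(q2,1,←)
state=q2 head=-1 tape=[1]1_1#1   (q2,1)→(q0,0,→)
state=q0 head=0 tape=0[1]_1#1   (q0,1)→(q2,1,←)
state=q2 head=-1 tape=[0]1_1#1   (q2,0)→(q2,_,→)
state=q2 head=0 tape=_[1]_1#1   (q2,1)→(q0,0,→)
state=q0 head=1 tape=_0[_]1#1   (q0,_)→(q0,1,→)
state=q0 head=2 tape=_01[1]#1   (q0,1)→(q2,1,←)
state=q2 head=1 tape=_0[1]1#1   (q2,1)→(q0,0,→)
state=q0 head=2 tape=_00[1]#1   (q0,1)→(q2,1,←)
state=q2 head=1 tape=_0[0]1#1   (q2,0)→(q2,_,→)
state=q2 head=2 tape=_0_[1]#1   (q2,1)→(q0,0,→)
state=q0 head=3 tape=_0_0[#]1   (q0,#)→(q1,#,←)
state=q1 head=2 tape=_0_[0]#1
At halt the head is at cell 2.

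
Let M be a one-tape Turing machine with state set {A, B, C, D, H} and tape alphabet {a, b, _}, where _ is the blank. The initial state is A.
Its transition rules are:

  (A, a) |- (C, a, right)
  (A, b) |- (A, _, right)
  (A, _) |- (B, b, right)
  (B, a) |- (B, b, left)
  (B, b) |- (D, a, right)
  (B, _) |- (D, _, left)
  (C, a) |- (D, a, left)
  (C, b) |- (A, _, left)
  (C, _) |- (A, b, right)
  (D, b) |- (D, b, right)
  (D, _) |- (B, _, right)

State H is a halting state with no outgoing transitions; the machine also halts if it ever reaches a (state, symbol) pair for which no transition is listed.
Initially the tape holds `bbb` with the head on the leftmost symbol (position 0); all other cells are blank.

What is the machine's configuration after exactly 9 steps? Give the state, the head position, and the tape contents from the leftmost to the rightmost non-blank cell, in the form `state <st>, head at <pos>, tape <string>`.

state B, head at 5, tape b

A | [b]bb___   read b → write _, move right, go to A
A | _[b]b___   read b → write _, move right, go to A
A | __[b]___   read b → write _, move right, go to A
A | ___[_]__   read _ → write b, move right, go to B
B | ___b[_]_   read _ → write _, move left, go to D
D | ___[b]__   read b → write b, move right, go to D
D | ___b[_]_   read _ → write _, move right, go to B
B | ___b_[_]   read _ → write _, move left, go to D
D | ___b[_]_   read _ → write _, move right, go to B
B | ___b_[_]
After 9 steps: state B, head at 5, tape b.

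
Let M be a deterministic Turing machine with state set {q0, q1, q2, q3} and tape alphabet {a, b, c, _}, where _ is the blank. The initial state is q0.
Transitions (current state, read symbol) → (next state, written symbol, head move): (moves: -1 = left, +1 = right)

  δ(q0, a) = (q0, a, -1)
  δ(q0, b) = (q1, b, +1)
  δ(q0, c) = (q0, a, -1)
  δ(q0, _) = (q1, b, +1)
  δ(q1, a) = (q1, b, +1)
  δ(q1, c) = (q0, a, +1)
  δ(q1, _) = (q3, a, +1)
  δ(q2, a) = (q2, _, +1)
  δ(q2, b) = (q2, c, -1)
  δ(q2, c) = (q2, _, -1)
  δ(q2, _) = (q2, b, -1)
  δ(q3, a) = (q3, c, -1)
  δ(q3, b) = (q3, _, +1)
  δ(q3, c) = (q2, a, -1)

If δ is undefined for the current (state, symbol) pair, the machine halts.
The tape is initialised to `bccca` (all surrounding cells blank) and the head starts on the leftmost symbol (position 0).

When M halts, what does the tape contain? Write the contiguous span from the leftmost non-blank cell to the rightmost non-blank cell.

q0 | [b]ccca__   read b → write b, move +1, go to q1
q1 | b[c]cca__   read c → write a, move +1, go to q0
q0 | ba[c]ca__   read c → write a, move -1, go to q0
q0 | b[a]aca__   read a → write a, move -1, go to q0
q0 | [b]aaca__   read b → write b, move +1, go to q1
q1 | b[a]aca__   read a → write b, move +1, go to q1
q1 | bb[a]ca__   read a → write b, move +1, go to q1
q1 | bbb[c]a__   read c → write a, move +1, go to q0
q0 | bbba[a]__   read a → write a, move -1, go to q0
q0 | bbb[a]a__   read a → write a, move -1, go to q0
q0 | bb[b]aa__   read b → write b, move +1, go to q1
q1 | bbb[a]a__   read a → write b, move +1, go to q1
q1 | bbbb[a]__   read a → write b, move +1, go to q1
q1 | bbbbb[_]_   read _ → write a, move +1, go to q3
q3 | bbbbba[_]
The non-blank tape span at halt is bbbbba.

bbbbba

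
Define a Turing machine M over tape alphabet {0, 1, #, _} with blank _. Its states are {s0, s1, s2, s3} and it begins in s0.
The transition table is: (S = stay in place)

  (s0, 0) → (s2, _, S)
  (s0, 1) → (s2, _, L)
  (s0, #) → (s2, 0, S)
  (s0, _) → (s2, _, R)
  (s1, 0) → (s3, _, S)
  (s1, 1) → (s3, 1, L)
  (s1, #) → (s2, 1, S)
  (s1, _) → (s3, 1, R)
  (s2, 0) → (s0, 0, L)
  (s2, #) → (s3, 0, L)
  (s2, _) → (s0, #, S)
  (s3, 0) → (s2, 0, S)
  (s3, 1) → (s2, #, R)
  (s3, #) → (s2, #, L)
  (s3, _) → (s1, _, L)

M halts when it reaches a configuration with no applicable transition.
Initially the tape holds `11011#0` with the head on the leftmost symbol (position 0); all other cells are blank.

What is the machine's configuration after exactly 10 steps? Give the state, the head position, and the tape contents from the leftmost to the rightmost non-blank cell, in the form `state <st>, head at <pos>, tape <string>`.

state=s0 head=0 tape=__[1]1011#0   (s0,1)→(s2,_,L)
state=s2 head=-1 tape=_[_]_1011#0   (s2,_)→(s0,#,S)
state=s0 head=-1 tape=_[#]_1011#0   (s0,#)→(s2,0,S)
state=s2 head=-1 tape=_[0]_1011#0   (s2,0)→(s0,0,L)
state=s0 head=-2 tape=[_]0_1011#0   (s0,_)→(s2,_,R)
state=s2 head=-1 tape=_[0]_1011#0   (s2,0)→(s0,0,L)
state=s0 head=-2 tape=[_]0_1011#0   (s0,_)→(s2,_,R)
state=s2 head=-1 tape=_[0]_1011#0   (s2,0)→(s0,0,L)
state=s0 head=-2 tape=[_]0_1011#0   (s0,_)→(s2,_,R)
state=s2 head=-1 tape=_[0]_1011#0   (s2,0)→(s0,0,L)
state=s0 head=-2 tape=[_]0_1011#0
After 10 steps: state s0, head at -2, tape 0_1011#0.

state s0, head at -2, tape 0_1011#0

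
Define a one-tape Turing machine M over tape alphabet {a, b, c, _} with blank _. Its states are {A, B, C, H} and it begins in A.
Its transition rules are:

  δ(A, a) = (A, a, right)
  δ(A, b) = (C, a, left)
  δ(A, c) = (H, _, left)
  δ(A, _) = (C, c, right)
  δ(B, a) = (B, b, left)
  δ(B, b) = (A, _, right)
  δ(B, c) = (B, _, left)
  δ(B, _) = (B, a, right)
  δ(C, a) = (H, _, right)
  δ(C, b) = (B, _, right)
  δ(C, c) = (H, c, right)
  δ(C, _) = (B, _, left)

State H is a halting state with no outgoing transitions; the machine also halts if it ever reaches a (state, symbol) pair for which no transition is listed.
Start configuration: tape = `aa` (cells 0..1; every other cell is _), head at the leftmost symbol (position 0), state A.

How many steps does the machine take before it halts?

state=A head=0 tape=__[a]a__   (A,a)→(A,a,right)
state=A head=1 tape=__a[a]__   (A,a)→(A,a,right)
state=A head=2 tape=__aa[_]_   (A,_)→(C,c,right)
state=C head=3 tape=__aac[_]   (C,_)→(B,_,left)
state=B head=2 tape=__aa[c]_   (B,c)→(B,_,left)
state=B head=1 tape=__a[a]__   (B,a)→(B,b,left)
state=B head=0 tape=__[a]b__   (B,a)→(B,b,left)
state=B head=-1 tape=_[_]bb__   (B,_)→(B,a,right)
state=B head=0 tape=_a[b]b__   (B,b)→(A,_,right)
state=A head=1 tape=_a_[b]__   (A,b)→(C,a,left)
state=C head=0 tape=_a[_]a__   (C,_)→(B,_,left)
state=B head=-1 tape=_[a]_a__   (B,a)→(B,b,left)
state=B head=-2 tape=[_]b_a__   (B,_)→(B,a,right)
state=B head=-1 tape=a[b]_a__   (B,b)→(A,_,right)
state=A head=0 tape=a_[_]a__   (A,_)→(C,c,right)
state=C head=1 tape=a_c[a]__   (C,a)→(H,_,right)
state=H head=2 tape=a_c_[_]_
M halts after 16 transitions.

16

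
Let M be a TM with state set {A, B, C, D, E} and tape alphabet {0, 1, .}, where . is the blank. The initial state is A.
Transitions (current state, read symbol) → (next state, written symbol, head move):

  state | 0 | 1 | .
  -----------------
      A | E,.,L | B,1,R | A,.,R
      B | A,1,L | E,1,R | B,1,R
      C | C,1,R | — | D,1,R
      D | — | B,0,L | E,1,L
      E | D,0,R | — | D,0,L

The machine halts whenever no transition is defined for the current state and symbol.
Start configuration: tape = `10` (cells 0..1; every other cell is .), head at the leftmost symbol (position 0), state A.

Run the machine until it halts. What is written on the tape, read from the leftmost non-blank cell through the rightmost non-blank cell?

100

A | [1]0.   read 1 → write 1, move R, go to B
B | 1[0].   read 0 → write 1, move L, go to A
A | [1]1.   read 1 → write 1, move R, go to B
B | 1[1].   read 1 → write 1, move R, go to E
E | 11[.]   read . → write 0, move L, go to D
D | 1[1]0   read 1 → write 0, move L, go to B
B | [1]00   read 1 → write 1, move R, go to E
E | 1[0]0   read 0 → write 0, move R, go to D
D | 10[0]
The non-blank tape span at halt is 100.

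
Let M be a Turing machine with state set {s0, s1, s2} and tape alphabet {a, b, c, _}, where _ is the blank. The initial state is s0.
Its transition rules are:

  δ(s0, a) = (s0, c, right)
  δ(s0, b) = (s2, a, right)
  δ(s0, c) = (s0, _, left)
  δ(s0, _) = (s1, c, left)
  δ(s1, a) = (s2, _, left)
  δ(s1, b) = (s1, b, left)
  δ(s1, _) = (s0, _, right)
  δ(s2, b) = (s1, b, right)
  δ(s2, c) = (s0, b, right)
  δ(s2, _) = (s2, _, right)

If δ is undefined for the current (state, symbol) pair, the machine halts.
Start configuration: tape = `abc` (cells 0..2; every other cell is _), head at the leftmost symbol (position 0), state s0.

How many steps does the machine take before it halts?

27

s0 | _[a]bc___   read a → write c, move right, go to s0
s0 | _c[b]c___   read b → write a, move right, go to s2
s2 | _ca[c]___   read c → write b, move right, go to s0
s0 | _cab[_]__   read _ → write c, move left, go to s1
s1 | _ca[b]c__   read b → write b, move left, go to s1
s1 | _c[a]bc__   read a → write _, move left, go to s2
s2 | _[c]_bc__   read c → write b, move right, go to s0
s0 | _b[_]bc__   read _ → write c, move left, go to s1
s1 | _[b]cbc__   read b → write b, move left, go to s1
s1 | [_]bcbc__   read _ → write _, move right, go to s0
s0 | _[b]cbc__   read b → write a, move right, go to s2
s2 | _a[c]bc__   read c → write b, move right, go to s0
s0 | _ab[b]c__   read b → write a, move right, go to s2
s2 | _aba[c]__   read c → write b, move right, go to s0
s0 | _abab[_]_   read _ → write c, move left, go to s1
s1 | _aba[b]c_   read b → write b, move left, go to s1
s1 | _ab[a]bc_   read a → write _, move left, go to s2
s2 | _a[b]_bc_   read b → write b, move right, go to s1
s1 | _ab[_]bc_   read _ → write _, move right, go to s0
s0 | _ab_[b]c_   read b → write a, move right, go to s2
s2 | _ab_a[c]_   read c → write b, move right, go to s0
s0 | _ab_ab[_]   read _ → write c, move left, go to s1
s1 | _ab_a[b]c   read b → write b, move left, go to s1
s1 | _ab_[a]bc   read a → write _, move left, go to s2
s2 | _ab[_]_bc   read _ → write _, move right, go to s2
s2 | _ab_[_]bc   read _ → write _, move right, go to s2
s2 | _ab__[b]c   read b → write b, move right, go to s1
s1 | _ab__b[c]
M halts after 27 transitions.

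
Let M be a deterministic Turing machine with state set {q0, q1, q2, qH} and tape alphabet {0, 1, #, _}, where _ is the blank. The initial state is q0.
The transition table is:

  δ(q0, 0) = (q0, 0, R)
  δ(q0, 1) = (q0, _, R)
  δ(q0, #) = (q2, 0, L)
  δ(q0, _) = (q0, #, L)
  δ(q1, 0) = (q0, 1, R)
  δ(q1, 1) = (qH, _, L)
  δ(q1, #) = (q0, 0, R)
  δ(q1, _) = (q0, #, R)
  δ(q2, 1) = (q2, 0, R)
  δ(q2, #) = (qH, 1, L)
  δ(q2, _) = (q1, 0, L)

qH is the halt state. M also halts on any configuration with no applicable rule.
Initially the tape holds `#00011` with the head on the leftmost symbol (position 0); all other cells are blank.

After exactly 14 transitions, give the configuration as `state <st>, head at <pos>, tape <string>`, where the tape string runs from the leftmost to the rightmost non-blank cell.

state q0, head at 4, tape #00000###

q0 | __[#]00011_   read # → write 0, move L, go to q2
q2 | _[_]000011_   read _ → write 0, move L, go to q1
q1 | [_]0000011_   read _ → write #, move R, go to q0
q0 | #[0]000011_   read 0 → write 0, move R, go to q0
q0 | #0[0]00011_   read 0 → write 0, move R, go to q0
q0 | #00[0]0011_   read 0 → write 0, move R, go to q0
q0 | #000[0]011_   read 0 → write 0, move R, go to q0
q0 | #0000[0]11_   read 0 → write 0, move R, go to q0
q0 | #00000[1]1_   read 1 → write _, move R, go to q0
q0 | #00000_[1]_   read 1 → write _, move R, go to q0
q0 | #00000__[_]   read _ → write #, move L, go to q0
q0 | #00000_[_]#   read _ → write #, move L, go to q0
q0 | #00000[_]##   read _ → write #, move L, go to q0
q0 | #0000[0]###   read 0 → write 0, move R, go to q0
q0 | #00000[#]##
After 14 steps: state q0, head at 4, tape #00000###.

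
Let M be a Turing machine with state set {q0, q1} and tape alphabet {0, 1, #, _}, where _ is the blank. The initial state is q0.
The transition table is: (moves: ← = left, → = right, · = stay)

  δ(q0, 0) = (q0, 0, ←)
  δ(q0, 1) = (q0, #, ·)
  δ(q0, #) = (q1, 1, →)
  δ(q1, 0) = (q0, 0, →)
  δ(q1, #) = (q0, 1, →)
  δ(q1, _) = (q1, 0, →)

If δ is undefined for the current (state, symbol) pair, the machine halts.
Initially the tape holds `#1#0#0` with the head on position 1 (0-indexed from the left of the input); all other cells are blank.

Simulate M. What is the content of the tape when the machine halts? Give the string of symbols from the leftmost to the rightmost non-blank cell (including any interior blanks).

q0 | #[1]#0#0_   read 1 → write #, move ·, go to q0
q0 | #[#]#0#0_   read # → write 1, move →, go to q1
q1 | #1[#]0#0_   read # → write 1, move →, go to q0
q0 | #11[0]#0_   read 0 → write 0, move ←, go to q0
q0 | #1[1]0#0_   read 1 → write #, move ·, go to q0
q0 | #1[#]0#0_   read # → write 1, move →, go to q1
q1 | #11[0]#0_   read 0 → write 0, move →, go to q0
q0 | #110[#]0_   read # → write 1, move →, go to q1
q1 | #1101[0]_   read 0 → write 0, move →, go to q0
q0 | #11010[_]
The non-blank tape span at halt is #11010.

#11010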